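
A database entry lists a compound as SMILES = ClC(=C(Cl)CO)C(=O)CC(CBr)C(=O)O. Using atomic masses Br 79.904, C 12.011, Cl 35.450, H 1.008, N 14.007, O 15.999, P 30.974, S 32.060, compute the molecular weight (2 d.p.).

First, the molecular formula is C8H9BrCl2O4 (counting implicit H from valence).
  Br: 1 × 79.904 = 79.904
  C: 8 × 12.011 = 96.088
  Cl: 2 × 35.450 = 70.900
  H: 9 × 1.008 = 9.072
  O: 4 × 15.999 = 63.996
Sum: 1×79.904 + 8×12.011 + 2×35.450 + 9×1.008 + 4×15.999 = 319.960 → 319.96 g/mol.

319.96 g/mol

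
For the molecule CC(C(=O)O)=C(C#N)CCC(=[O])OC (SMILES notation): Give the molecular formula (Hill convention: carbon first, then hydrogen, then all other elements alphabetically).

Walk through each heavy atom and fill implicit hydrogens from standard valence (C 4, N 3, O 2, S 2, halogen 1):
  atom 1: C, bond orders sum to 1 (valence 4) → 3 H
  atom 2: C, bond orders sum to 4 (valence 4) → 0 H
  atom 3: C, bond orders sum to 4 (valence 4) → 0 H
  atom 4: O, bond orders sum to 2 (valence 2) → 0 H
  atom 5: O, bond orders sum to 1 (valence 2) → 1 H
  atom 6: C, bond orders sum to 4 (valence 4) → 0 H
  atom 7: C, bond orders sum to 4 (valence 4) → 0 H
  atom 8: N, bond orders sum to 3 (valence 3) → 0 H
  atom 9: C, bond orders sum to 2 (valence 4) → 2 H
  atom 10: C, bond orders sum to 2 (valence 4) → 2 H
  atom 11: C, bond orders sum to 4 (valence 4) → 0 H
  atom 12: O with explicit H count 0
  atom 13: O, bond orders sum to 2 (valence 2) → 0 H
  atom 14: C, bond orders sum to 1 (valence 4) → 3 H
Totals → C:9, H:11, N:1, O:4.
In Hill order: C9H11NO4.

C9H11NO4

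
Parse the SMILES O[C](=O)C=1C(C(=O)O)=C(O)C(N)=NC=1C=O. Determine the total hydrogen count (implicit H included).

Walk through each heavy atom and fill implicit hydrogens from standard valence (C 4, N 3, O 2, S 2, halogen 1):
  atom 1: O, bond orders sum to 1 (valence 2) → 1 H
  atom 2: C with explicit H count 0
  atom 3: O, bond orders sum to 2 (valence 2) → 0 H
  atom 4: C, bond orders sum to 4 (valence 4) → 0 H
  atom 5: C, bond orders sum to 4 (valence 4) → 0 H
  atom 6: C, bond orders sum to 4 (valence 4) → 0 H
  atom 7: O, bond orders sum to 2 (valence 2) → 0 H
  atom 8: O, bond orders sum to 1 (valence 2) → 1 H
  atom 9: C, bond orders sum to 4 (valence 4) → 0 H
  atom 10: O, bond orders sum to 1 (valence 2) → 1 H
  atom 11: C, bond orders sum to 4 (valence 4) → 0 H
  atom 12: N, bond orders sum to 1 (valence 3) → 2 H
  atom 13: N, bond orders sum to 3 (valence 3) → 0 H
  atom 14: C, bond orders sum to 4 (valence 4) → 0 H
  atom 15: C, bond orders sum to 3 (valence 4) → 1 H
  atom 16: O, bond orders sum to 2 (valence 2) → 0 H
Total hydrogens: 6.

6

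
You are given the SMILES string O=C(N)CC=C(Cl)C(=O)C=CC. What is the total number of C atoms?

Count every carbon token in the SMILES (each C, including those in ring-closure positions and inside branches).
Carbon count: 8.

8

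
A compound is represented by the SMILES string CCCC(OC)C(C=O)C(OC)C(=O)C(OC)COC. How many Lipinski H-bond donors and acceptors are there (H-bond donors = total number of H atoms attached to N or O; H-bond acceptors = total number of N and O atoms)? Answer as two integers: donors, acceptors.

Donors: find every N or O and count the H atoms it carries.
  atom 5 (O): bond orders sum to 2 → 0 H
  atom 9 (O): bond orders sum to 2 → 0 H
  atom 11 (O): bond orders sum to 2 → 0 H
  atom 14 (O): bond orders sum to 2 → 0 H
  atom 16 (O): bond orders sum to 2 → 0 H
  atom 19 (O): bond orders sum to 2 → 0 H
Lipinski HBD = 0.
Acceptors: N atoms = 0, O atoms = 6 → HBA = 6.

0, 6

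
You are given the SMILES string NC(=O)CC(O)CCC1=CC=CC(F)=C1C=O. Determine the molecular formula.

Walk through each heavy atom and fill implicit hydrogens from standard valence (C 4, N 3, O 2, S 2, halogen 1):
  atom 1: N, bond orders sum to 1 (valence 3) → 2 H
  atom 2: C, bond orders sum to 4 (valence 4) → 0 H
  atom 3: O, bond orders sum to 2 (valence 2) → 0 H
  atom 4: C, bond orders sum to 2 (valence 4) → 2 H
  atom 5: C, bond orders sum to 3 (valence 4) → 1 H
  atom 6: O, bond orders sum to 1 (valence 2) → 1 H
  atom 7: C, bond orders sum to 2 (valence 4) → 2 H
  atom 8: C, bond orders sum to 2 (valence 4) → 2 H
  atom 9: C, bond orders sum to 4 (valence 4) → 0 H
  atom 10: C, bond orders sum to 3 (valence 4) → 1 H
  atom 11: C, bond orders sum to 3 (valence 4) → 1 H
  atom 12: C, bond orders sum to 3 (valence 4) → 1 H
  atom 13: C, bond orders sum to 4 (valence 4) → 0 H
  atom 14: F (halogen, monovalent) → 0 H
  atom 15: C, bond orders sum to 4 (valence 4) → 0 H
  atom 16: C, bond orders sum to 3 (valence 4) → 1 H
  atom 17: O, bond orders sum to 2 (valence 2) → 0 H
Totals → C:12, H:14, F:1, N:1, O:3.
In Hill order: C12H14FNO3.

C12H14FNO3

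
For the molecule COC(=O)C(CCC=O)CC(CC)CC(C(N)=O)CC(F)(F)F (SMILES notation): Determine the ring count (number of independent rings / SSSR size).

In SMILES, each pair of matching ring-closure digits denotes one ring-closing bond; the number of such bonds equals the number of independent rings.
Ring-closure bonds here: 0.

0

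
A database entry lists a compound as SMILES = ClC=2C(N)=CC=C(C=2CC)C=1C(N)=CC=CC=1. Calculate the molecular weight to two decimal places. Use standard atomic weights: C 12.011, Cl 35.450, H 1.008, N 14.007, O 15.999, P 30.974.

First, the molecular formula is C14H15ClN2 (counting implicit H from valence).
  C: 14 × 12.011 = 168.154
  Cl: 1 × 35.450 = 35.450
  H: 15 × 1.008 = 15.120
  N: 2 × 14.007 = 28.014
Sum: 14×12.011 + 1×35.450 + 15×1.008 + 2×14.007 = 246.738 → 246.74 g/mol.

246.74 g/mol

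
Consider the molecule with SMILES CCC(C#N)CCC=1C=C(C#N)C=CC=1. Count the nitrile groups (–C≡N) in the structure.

2

The nitrile motif appears at heavy-atom positions 4, 11 in the SMILES.
Nitrile count: 2.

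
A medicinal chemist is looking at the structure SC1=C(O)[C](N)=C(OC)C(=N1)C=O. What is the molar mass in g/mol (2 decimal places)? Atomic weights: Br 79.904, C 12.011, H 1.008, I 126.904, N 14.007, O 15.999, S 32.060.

200.21 g/mol

First, the molecular formula is C7H8N2O3S (counting implicit H from valence).
  C: 7 × 12.011 = 84.077
  H: 8 × 1.008 = 8.064
  N: 2 × 14.007 = 28.014
  O: 3 × 15.999 = 47.997
  S: 1 × 32.060 = 32.060
Sum: 7×12.011 + 8×1.008 + 2×14.007 + 3×15.999 + 1×32.060 = 200.212 → 200.21 g/mol.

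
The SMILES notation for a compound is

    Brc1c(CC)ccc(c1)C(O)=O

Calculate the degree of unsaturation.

Molecular formula: C9H9BrO2.
DoU = (2C + 2 + N − H − X) / 2, where X is the halogen count and O/S are ignored.
    = (2·9 + 2 + 0 − 9 − 1) / 2 = 10 / 2 = 5.

5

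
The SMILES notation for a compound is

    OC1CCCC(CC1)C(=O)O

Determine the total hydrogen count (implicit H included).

14

Walk through each heavy atom and fill implicit hydrogens from standard valence (C 4, N 3, O 2, S 2, halogen 1):
  atom 1: O, bond orders sum to 1 (valence 2) → 1 H
  atom 2: C, bond orders sum to 3 (valence 4) → 1 H
  atom 3: C, bond orders sum to 2 (valence 4) → 2 H
  atom 4: C, bond orders sum to 2 (valence 4) → 2 H
  atom 5: C, bond orders sum to 2 (valence 4) → 2 H
  atom 6: C, bond orders sum to 3 (valence 4) → 1 H
  atom 7: C, bond orders sum to 2 (valence 4) → 2 H
  atom 8: C, bond orders sum to 2 (valence 4) → 2 H
  atom 9: C, bond orders sum to 4 (valence 4) → 0 H
  atom 10: O, bond orders sum to 2 (valence 2) → 0 H
  atom 11: O, bond orders sum to 1 (valence 2) → 1 H
Total hydrogens: 14.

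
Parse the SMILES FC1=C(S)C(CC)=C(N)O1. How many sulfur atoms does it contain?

1

Scan the SMILES for S atoms (remember two-letter symbols like Cl and Br are single atoms).
Sulfur count: 1.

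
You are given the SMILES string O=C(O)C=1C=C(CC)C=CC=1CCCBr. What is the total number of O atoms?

2

Scan the SMILES for O atoms (remember two-letter symbols like Cl and Br are single atoms).
Oxygen count: 2.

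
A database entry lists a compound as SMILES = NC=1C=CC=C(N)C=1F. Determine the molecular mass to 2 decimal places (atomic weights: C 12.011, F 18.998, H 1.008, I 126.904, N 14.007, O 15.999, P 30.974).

First, the molecular formula is C6H7FN2 (counting implicit H from valence).
  C: 6 × 12.011 = 72.066
  F: 1 × 18.998 = 18.998
  H: 7 × 1.008 = 7.056
  N: 2 × 14.007 = 28.014
Sum: 6×12.011 + 1×18.998 + 7×1.008 + 2×14.007 = 126.134 → 126.13 g/mol.

126.13 g/mol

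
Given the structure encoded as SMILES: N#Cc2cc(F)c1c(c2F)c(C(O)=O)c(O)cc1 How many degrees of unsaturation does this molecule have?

10

Molecular formula: C12H5F2NO3.
DoU = (2C + 2 + N − H − X) / 2, where X is the halogen count and O/S are ignored.
    = (2·12 + 2 + 1 − 5 − 2) / 2 = 20 / 2 = 10.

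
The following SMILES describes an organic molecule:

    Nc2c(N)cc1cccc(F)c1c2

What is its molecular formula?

Walk through each heavy atom and fill implicit hydrogens from standard valence (C 4, N 3, O 2, S 2, halogen 1); for lowercase aromatic atoms, an aromatic c carries 1 H when it has two neighbours and 0 H with three, and aromatic n carries 0 H:
  atom 1: N, bond orders sum to 1 (valence 3) → 2 H
  atom 2: aromatic c, 3 neighbours → 0 H
  atom 3: aromatic c, 3 neighbours → 0 H
  atom 4: N, bond orders sum to 1 (valence 3) → 2 H
  atom 5: aromatic c, 2 neighbours → 1 H
  atom 6: aromatic c, 3 neighbours → 0 H
  atom 7: aromatic c, 2 neighbours → 1 H
  atom 8: aromatic c, 2 neighbours → 1 H
  atom 9: aromatic c, 2 neighbours → 1 H
  atom 10: aromatic c, 3 neighbours → 0 H
  atom 11: F (halogen, monovalent) → 0 H
  atom 12: aromatic c, 3 neighbours → 0 H
  atom 13: aromatic c, 2 neighbours → 1 H
Totals → C:10, H:9, F:1, N:2.
In Hill order: C10H9FN2.

C10H9FN2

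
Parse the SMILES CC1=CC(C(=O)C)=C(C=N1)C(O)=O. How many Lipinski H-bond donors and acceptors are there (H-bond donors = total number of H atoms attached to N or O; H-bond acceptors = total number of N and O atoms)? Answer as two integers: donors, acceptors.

1, 4

Donors: find every N or O and count the H atoms it carries.
  atom 6 (O): bond orders sum to 2 → 0 H
  atom 10 (N): bond orders sum to 3 → 0 H
  atom 12 (O): bond orders sum to 1 → 1 H
  atom 13 (O): bond orders sum to 2 → 0 H
Lipinski HBD = 1.
Acceptors: N atoms = 1, O atoms = 3 → HBA = 4.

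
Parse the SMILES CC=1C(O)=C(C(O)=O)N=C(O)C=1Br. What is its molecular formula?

C7H6BrNO4

Walk through each heavy atom and fill implicit hydrogens from standard valence (C 4, N 3, O 2, S 2, halogen 1):
  atom 1: C, bond orders sum to 1 (valence 4) → 3 H
  atom 2: C, bond orders sum to 4 (valence 4) → 0 H
  atom 3: C, bond orders sum to 4 (valence 4) → 0 H
  atom 4: O, bond orders sum to 1 (valence 2) → 1 H
  atom 5: C, bond orders sum to 4 (valence 4) → 0 H
  atom 6: C, bond orders sum to 4 (valence 4) → 0 H
  atom 7: O, bond orders sum to 1 (valence 2) → 1 H
  atom 8: O, bond orders sum to 2 (valence 2) → 0 H
  atom 9: N, bond orders sum to 3 (valence 3) → 0 H
  atom 10: C, bond orders sum to 4 (valence 4) → 0 H
  atom 11: O, bond orders sum to 1 (valence 2) → 1 H
  atom 12: C, bond orders sum to 4 (valence 4) → 0 H
  atom 13: Br (halogen, monovalent) → 0 H
Totals → C:7, H:6, Br:1, N:1, O:4.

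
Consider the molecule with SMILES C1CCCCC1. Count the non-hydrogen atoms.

6

Every atom symbol written in the SMILES (organic subset) is one heavy atom; implicit H are not written.
Heavy atoms by element → C:6.
Total: 6.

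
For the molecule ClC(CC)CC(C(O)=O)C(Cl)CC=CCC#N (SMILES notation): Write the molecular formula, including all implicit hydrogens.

C12H17Cl2NO2

Walk through each heavy atom and fill implicit hydrogens from standard valence (C 4, N 3, O 2, S 2, halogen 1):
  atom 1: Cl (halogen, monovalent) → 0 H
  atom 2: C, bond orders sum to 3 (valence 4) → 1 H
  atom 3: C, bond orders sum to 2 (valence 4) → 2 H
  atom 4: C, bond orders sum to 1 (valence 4) → 3 H
  atom 5: C, bond orders sum to 2 (valence 4) → 2 H
  atom 6: C, bond orders sum to 3 (valence 4) → 1 H
  atom 7: C, bond orders sum to 4 (valence 4) → 0 H
  atom 8: O, bond orders sum to 1 (valence 2) → 1 H
  atom 9: O, bond orders sum to 2 (valence 2) → 0 H
  atom 10: C, bond orders sum to 3 (valence 4) → 1 H
  atom 11: Cl (halogen, monovalent) → 0 H
  atom 12: C, bond orders sum to 2 (valence 4) → 2 H
  atom 13: C, bond orders sum to 3 (valence 4) → 1 H
  atom 14: C, bond orders sum to 3 (valence 4) → 1 H
  atom 15: C, bond orders sum to 2 (valence 4) → 2 H
  atom 16: C, bond orders sum to 4 (valence 4) → 0 H
  atom 17: N, bond orders sum to 3 (valence 3) → 0 H
Totals → C:12, H:17, Cl:2, N:1, O:2.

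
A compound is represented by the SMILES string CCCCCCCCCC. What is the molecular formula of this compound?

C10H22

Walk through each heavy atom and fill implicit hydrogens from standard valence (C 4, N 3, O 2, S 2, halogen 1):
  atom 1: C, bond orders sum to 1 (valence 4) → 3 H
  atom 2: C, bond orders sum to 2 (valence 4) → 2 H
  atom 3: C, bond orders sum to 2 (valence 4) → 2 H
  atom 4: C, bond orders sum to 2 (valence 4) → 2 H
  atom 5: C, bond orders sum to 2 (valence 4) → 2 H
  atom 6: C, bond orders sum to 2 (valence 4) → 2 H
  atom 7: C, bond orders sum to 2 (valence 4) → 2 H
  atom 8: C, bond orders sum to 2 (valence 4) → 2 H
  atom 9: C, bond orders sum to 2 (valence 4) → 2 H
  atom 10: C, bond orders sum to 1 (valence 4) → 3 H
Totals → C:10, H:22.
In Hill order: C10H22.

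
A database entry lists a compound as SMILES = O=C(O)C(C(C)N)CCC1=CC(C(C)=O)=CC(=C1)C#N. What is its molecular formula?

Walk through each heavy atom and fill implicit hydrogens from standard valence (C 4, N 3, O 2, S 2, halogen 1):
  atom 1: O, bond orders sum to 2 (valence 2) → 0 H
  atom 2: C, bond orders sum to 4 (valence 4) → 0 H
  atom 3: O, bond orders sum to 1 (valence 2) → 1 H
  atom 4: C, bond orders sum to 3 (valence 4) → 1 H
  atom 5: C, bond orders sum to 3 (valence 4) → 1 H
  atom 6: C, bond orders sum to 1 (valence 4) → 3 H
  atom 7: N, bond orders sum to 1 (valence 3) → 2 H
  atom 8: C, bond orders sum to 2 (valence 4) → 2 H
  atom 9: C, bond orders sum to 2 (valence 4) → 2 H
  atom 10: C, bond orders sum to 4 (valence 4) → 0 H
  atom 11: C, bond orders sum to 3 (valence 4) → 1 H
  atom 12: C, bond orders sum to 4 (valence 4) → 0 H
  atom 13: C, bond orders sum to 4 (valence 4) → 0 H
  atom 14: C, bond orders sum to 1 (valence 4) → 3 H
  atom 15: O, bond orders sum to 2 (valence 2) → 0 H
  atom 16: C, bond orders sum to 3 (valence 4) → 1 H
  atom 17: C, bond orders sum to 4 (valence 4) → 0 H
  atom 18: C, bond orders sum to 3 (valence 4) → 1 H
  atom 19: C, bond orders sum to 4 (valence 4) → 0 H
  atom 20: N, bond orders sum to 3 (valence 3) → 0 H
Totals → C:15, H:18, N:2, O:3.

C15H18N2O3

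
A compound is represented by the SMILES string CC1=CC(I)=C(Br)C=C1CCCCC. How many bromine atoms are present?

1

Scan the SMILES for Br atoms (remember two-letter symbols like Cl and Br are single atoms).
Bromine count: 1.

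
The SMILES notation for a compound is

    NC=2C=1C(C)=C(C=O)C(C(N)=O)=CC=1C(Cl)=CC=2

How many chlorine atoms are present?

Scan the SMILES for Cl atoms (remember two-letter symbols like Cl and Br are single atoms).
Chlorine count: 1.

1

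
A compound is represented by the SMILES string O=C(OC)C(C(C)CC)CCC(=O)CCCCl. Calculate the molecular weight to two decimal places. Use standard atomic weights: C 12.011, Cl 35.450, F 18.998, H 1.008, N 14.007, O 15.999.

262.77 g/mol

First, the molecular formula is C13H23ClO3 (counting implicit H from valence).
  C: 13 × 12.011 = 156.143
  Cl: 1 × 35.450 = 35.450
  H: 23 × 1.008 = 23.184
  O: 3 × 15.999 = 47.997
Sum: 13×12.011 + 1×35.450 + 23×1.008 + 3×15.999 = 262.774 → 262.77 g/mol.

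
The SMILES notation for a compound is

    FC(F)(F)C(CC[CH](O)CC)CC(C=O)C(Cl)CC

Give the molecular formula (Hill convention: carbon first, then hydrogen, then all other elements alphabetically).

C13H22ClF3O2

Walk through each heavy atom and fill implicit hydrogens from standard valence (C 4, N 3, O 2, S 2, halogen 1):
  atom 1: F (halogen, monovalent) → 0 H
  atom 2: C, bond orders sum to 4 (valence 4) → 0 H
  atom 3: F (halogen, monovalent) → 0 H
  atom 4: F (halogen, monovalent) → 0 H
  atom 5: C, bond orders sum to 3 (valence 4) → 1 H
  atom 6: C, bond orders sum to 2 (valence 4) → 2 H
  atom 7: C, bond orders sum to 2 (valence 4) → 2 H
  atom 8: C with explicit H count 1
  atom 9: O, bond orders sum to 1 (valence 2) → 1 H
  atom 10: C, bond orders sum to 2 (valence 4) → 2 H
  atom 11: C, bond orders sum to 1 (valence 4) → 3 H
  atom 12: C, bond orders sum to 2 (valence 4) → 2 H
  atom 13: C, bond orders sum to 3 (valence 4) → 1 H
  atom 14: C, bond orders sum to 3 (valence 4) → 1 H
  atom 15: O, bond orders sum to 2 (valence 2) → 0 H
  atom 16: C, bond orders sum to 3 (valence 4) → 1 H
  atom 17: Cl (halogen, monovalent) → 0 H
  atom 18: C, bond orders sum to 2 (valence 4) → 2 H
  atom 19: C, bond orders sum to 1 (valence 4) → 3 H
Totals → C:13, H:22, Cl:1, F:3, O:2.
In Hill order: C13H22ClF3O2.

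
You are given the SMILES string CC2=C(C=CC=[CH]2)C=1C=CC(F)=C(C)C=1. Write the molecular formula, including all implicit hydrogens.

C14H13F

Walk through each heavy atom and fill implicit hydrogens from standard valence (C 4, N 3, O 2, S 2, halogen 1):
  atom 1: C, bond orders sum to 1 (valence 4) → 3 H
  atom 2: C, bond orders sum to 4 (valence 4) → 0 H
  atom 3: C, bond orders sum to 4 (valence 4) → 0 H
  atom 4: C, bond orders sum to 3 (valence 4) → 1 H
  atom 5: C, bond orders sum to 3 (valence 4) → 1 H
  atom 6: C, bond orders sum to 3 (valence 4) → 1 H
  atom 7: C with explicit H count 1
  atom 8: C, bond orders sum to 4 (valence 4) → 0 H
  atom 9: C, bond orders sum to 3 (valence 4) → 1 H
  atom 10: C, bond orders sum to 3 (valence 4) → 1 H
  atom 11: C, bond orders sum to 4 (valence 4) → 0 H
  atom 12: F (halogen, monovalent) → 0 H
  atom 13: C, bond orders sum to 4 (valence 4) → 0 H
  atom 14: C, bond orders sum to 1 (valence 4) → 3 H
  atom 15: C, bond orders sum to 3 (valence 4) → 1 H
Totals → C:14, H:13, F:1.
In Hill order: C14H13F.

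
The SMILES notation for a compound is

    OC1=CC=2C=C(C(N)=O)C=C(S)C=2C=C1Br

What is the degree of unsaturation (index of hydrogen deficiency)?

Molecular formula: C11H8BrNO2S.
DoU = (2C + 2 + N − H − X) / 2, where X is the halogen count and O/S are ignored.
    = (2·11 + 2 + 1 − 8 − 1) / 2 = 16 / 2 = 8.

8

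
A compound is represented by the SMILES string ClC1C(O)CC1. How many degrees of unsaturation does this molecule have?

1

Molecular formula: C4H7ClO.
DoU = (2C + 2 + N − H − X) / 2, where X is the halogen count and O/S are ignored.
    = (2·4 + 2 + 0 − 7 − 1) / 2 = 2 / 2 = 1.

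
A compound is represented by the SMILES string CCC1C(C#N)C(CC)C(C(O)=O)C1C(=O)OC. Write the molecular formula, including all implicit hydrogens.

Walk through each heavy atom and fill implicit hydrogens from standard valence (C 4, N 3, O 2, S 2, halogen 1):
  atom 1: C, bond orders sum to 1 (valence 4) → 3 H
  atom 2: C, bond orders sum to 2 (valence 4) → 2 H
  atom 3: C, bond orders sum to 3 (valence 4) → 1 H
  atom 4: C, bond orders sum to 3 (valence 4) → 1 H
  atom 5: C, bond orders sum to 4 (valence 4) → 0 H
  atom 6: N, bond orders sum to 3 (valence 3) → 0 H
  atom 7: C, bond orders sum to 3 (valence 4) → 1 H
  atom 8: C, bond orders sum to 2 (valence 4) → 2 H
  atom 9: C, bond orders sum to 1 (valence 4) → 3 H
  atom 10: C, bond orders sum to 3 (valence 4) → 1 H
  atom 11: C, bond orders sum to 4 (valence 4) → 0 H
  atom 12: O, bond orders sum to 1 (valence 2) → 1 H
  atom 13: O, bond orders sum to 2 (valence 2) → 0 H
  atom 14: C, bond orders sum to 3 (valence 4) → 1 H
  atom 15: C, bond orders sum to 4 (valence 4) → 0 H
  atom 16: O, bond orders sum to 2 (valence 2) → 0 H
  atom 17: O, bond orders sum to 2 (valence 2) → 0 H
  atom 18: C, bond orders sum to 1 (valence 4) → 3 H
Totals → C:13, H:19, N:1, O:4.
In Hill order: C13H19NO4.

C13H19NO4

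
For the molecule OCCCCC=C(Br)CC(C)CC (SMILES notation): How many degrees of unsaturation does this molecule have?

1

Molecular formula: C11H21BrO.
DoU = (2C + 2 + N − H − X) / 2, where X is the halogen count and O/S are ignored.
    = (2·11 + 2 + 0 − 21 − 1) / 2 = 2 / 2 = 1.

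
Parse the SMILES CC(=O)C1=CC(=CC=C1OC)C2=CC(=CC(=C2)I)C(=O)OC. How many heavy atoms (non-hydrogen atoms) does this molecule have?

Every atom symbol written in the SMILES (organic subset) is one heavy atom; implicit H are not written.
Heavy atoms by element → C:17, I:1, O:4.
Total: 22.

22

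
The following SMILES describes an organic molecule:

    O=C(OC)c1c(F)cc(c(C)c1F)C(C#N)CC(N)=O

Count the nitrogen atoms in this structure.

2

Scan the SMILES for N atoms (remember two-letter symbols like Cl and Br are single atoms).
Nitrogen count: 2.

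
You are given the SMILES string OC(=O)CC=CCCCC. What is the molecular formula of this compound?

Walk through each heavy atom and fill implicit hydrogens from standard valence (C 4, N 3, O 2, S 2, halogen 1):
  atom 1: O, bond orders sum to 1 (valence 2) → 1 H
  atom 2: C, bond orders sum to 4 (valence 4) → 0 H
  atom 3: O, bond orders sum to 2 (valence 2) → 0 H
  atom 4: C, bond orders sum to 2 (valence 4) → 2 H
  atom 5: C, bond orders sum to 3 (valence 4) → 1 H
  atom 6: C, bond orders sum to 3 (valence 4) → 1 H
  atom 7: C, bond orders sum to 2 (valence 4) → 2 H
  atom 8: C, bond orders sum to 2 (valence 4) → 2 H
  atom 9: C, bond orders sum to 2 (valence 4) → 2 H
  atom 10: C, bond orders sum to 1 (valence 4) → 3 H
Totals → C:8, H:14, O:2.

C8H14O2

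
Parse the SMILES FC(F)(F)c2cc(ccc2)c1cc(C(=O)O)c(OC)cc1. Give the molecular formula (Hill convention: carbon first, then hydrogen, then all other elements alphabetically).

C15H11F3O3

Walk through each heavy atom and fill implicit hydrogens from standard valence (C 4, N 3, O 2, S 2, halogen 1); for lowercase aromatic atoms, an aromatic c carries 1 H when it has two neighbours and 0 H with three, and aromatic n carries 0 H:
  atom 1: F (halogen, monovalent) → 0 H
  atom 2: C, bond orders sum to 4 (valence 4) → 0 H
  atom 3: F (halogen, monovalent) → 0 H
  atom 4: F (halogen, monovalent) → 0 H
  atom 5: aromatic c, 3 neighbours → 0 H
  atom 6: aromatic c, 2 neighbours → 1 H
  atom 7: aromatic c, 3 neighbours → 0 H
  atom 8: aromatic c, 2 neighbours → 1 H
  atom 9: aromatic c, 2 neighbours → 1 H
  atom 10: aromatic c, 2 neighbours → 1 H
  atom 11: aromatic c, 3 neighbours → 0 H
  atom 12: aromatic c, 2 neighbours → 1 H
  atom 13: aromatic c, 3 neighbours → 0 H
  atom 14: C, bond orders sum to 4 (valence 4) → 0 H
  atom 15: O, bond orders sum to 2 (valence 2) → 0 H
  atom 16: O, bond orders sum to 1 (valence 2) → 1 H
  atom 17: aromatic c, 3 neighbours → 0 H
  atom 18: O, bond orders sum to 2 (valence 2) → 0 H
  atom 19: C, bond orders sum to 1 (valence 4) → 3 H
  atom 20: aromatic c, 2 neighbours → 1 H
  atom 21: aromatic c, 2 neighbours → 1 H
Totals → C:15, H:11, F:3, O:3.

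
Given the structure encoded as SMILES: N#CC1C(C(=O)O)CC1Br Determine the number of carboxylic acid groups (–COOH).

1

The carboxylic acid motif appears at heavy-atom position 5 in the SMILES.
Other groups present: 1 nitrile.
Carboxylic acid count: 1.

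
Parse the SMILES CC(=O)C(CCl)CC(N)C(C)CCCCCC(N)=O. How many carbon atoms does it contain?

Count every carbon token in the SMILES (each C, including those in ring-closure positions and inside branches).
Carbon count: 14.

14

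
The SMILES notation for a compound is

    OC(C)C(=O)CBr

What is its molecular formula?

C4H7BrO2

Walk through each heavy atom and fill implicit hydrogens from standard valence (C 4, N 3, O 2, S 2, halogen 1):
  atom 1: O, bond orders sum to 1 (valence 2) → 1 H
  atom 2: C, bond orders sum to 3 (valence 4) → 1 H
  atom 3: C, bond orders sum to 1 (valence 4) → 3 H
  atom 4: C, bond orders sum to 4 (valence 4) → 0 H
  atom 5: O, bond orders sum to 2 (valence 2) → 0 H
  atom 6: C, bond orders sum to 2 (valence 4) → 2 H
  atom 7: Br (halogen, monovalent) → 0 H
Totals → C:4, H:7, Br:1, O:2.
In Hill order: C4H7BrO2.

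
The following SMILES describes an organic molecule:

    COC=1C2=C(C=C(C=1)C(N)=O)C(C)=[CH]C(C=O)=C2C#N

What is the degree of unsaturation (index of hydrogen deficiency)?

Molecular formula: C15H12N2O3.
DoU = (2C + 2 + N − H − X) / 2, where X is the halogen count and O/S are ignored.
    = (2·15 + 2 + 2 − 12 − 0) / 2 = 22 / 2 = 11.

11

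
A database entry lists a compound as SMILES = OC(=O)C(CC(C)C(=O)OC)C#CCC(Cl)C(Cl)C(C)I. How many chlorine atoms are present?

2

Scan the SMILES for Cl atoms (remember two-letter symbols like Cl and Br are single atoms).
Chlorine count: 2.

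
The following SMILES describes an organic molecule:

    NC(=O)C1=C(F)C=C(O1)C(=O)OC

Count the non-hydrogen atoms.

13

Every atom symbol written in the SMILES (organic subset) is one heavy atom; implicit H are not written.
Heavy atoms by element → C:7, F:1, N:1, O:4.
Total: 13.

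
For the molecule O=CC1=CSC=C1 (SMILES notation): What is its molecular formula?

C5H4OS

Walk through each heavy atom and fill implicit hydrogens from standard valence (C 4, N 3, O 2, S 2, halogen 1):
  atom 1: O, bond orders sum to 2 (valence 2) → 0 H
  atom 2: C, bond orders sum to 3 (valence 4) → 1 H
  atom 3: C, bond orders sum to 4 (valence 4) → 0 H
  atom 4: C, bond orders sum to 3 (valence 4) → 1 H
  atom 5: S, bond orders sum to 2 (valence 2) → 0 H
  atom 6: C, bond orders sum to 3 (valence 4) → 1 H
  atom 7: C, bond orders sum to 3 (valence 4) → 1 H
Totals → C:5, H:4, O:1, S:1.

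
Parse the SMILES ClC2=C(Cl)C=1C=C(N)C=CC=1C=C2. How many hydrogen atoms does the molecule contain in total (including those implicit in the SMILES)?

7

Walk through each heavy atom and fill implicit hydrogens from standard valence (C 4, N 3, O 2, S 2, halogen 1):
  atom 1: Cl (halogen, monovalent) → 0 H
  atom 2: C, bond orders sum to 4 (valence 4) → 0 H
  atom 3: C, bond orders sum to 4 (valence 4) → 0 H
  atom 4: Cl (halogen, monovalent) → 0 H
  atom 5: C, bond orders sum to 4 (valence 4) → 0 H
  atom 6: C, bond orders sum to 3 (valence 4) → 1 H
  atom 7: C, bond orders sum to 4 (valence 4) → 0 H
  atom 8: N, bond orders sum to 1 (valence 3) → 2 H
  atom 9: C, bond orders sum to 3 (valence 4) → 1 H
  atom 10: C, bond orders sum to 3 (valence 4) → 1 H
  atom 11: C, bond orders sum to 4 (valence 4) → 0 H
  atom 12: C, bond orders sum to 3 (valence 4) → 1 H
  atom 13: C, bond orders sum to 3 (valence 4) → 1 H
Total hydrogens: 7.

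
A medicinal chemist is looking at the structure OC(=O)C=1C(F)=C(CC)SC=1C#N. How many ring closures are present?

In SMILES, each pair of matching ring-closure digits denotes one ring-closing bond; the number of such bonds equals the number of independent rings.
Ring-closure bonds here: 1.

1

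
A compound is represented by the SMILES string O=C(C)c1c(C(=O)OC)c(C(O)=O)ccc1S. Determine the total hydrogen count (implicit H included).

10

Walk through each heavy atom and fill implicit hydrogens from standard valence (C 4, N 3, O 2, S 2, halogen 1); for lowercase aromatic atoms, an aromatic c carries 1 H when it has two neighbours and 0 H with three, and aromatic n carries 0 H:
  atom 1: O, bond orders sum to 2 (valence 2) → 0 H
  atom 2: C, bond orders sum to 4 (valence 4) → 0 H
  atom 3: C, bond orders sum to 1 (valence 4) → 3 H
  atom 4: aromatic c, 3 neighbours → 0 H
  atom 5: aromatic c, 3 neighbours → 0 H
  atom 6: C, bond orders sum to 4 (valence 4) → 0 H
  atom 7: O, bond orders sum to 2 (valence 2) → 0 H
  atom 8: O, bond orders sum to 2 (valence 2) → 0 H
  atom 9: C, bond orders sum to 1 (valence 4) → 3 H
  atom 10: aromatic c, 3 neighbours → 0 H
  atom 11: C, bond orders sum to 4 (valence 4) → 0 H
  atom 12: O, bond orders sum to 1 (valence 2) → 1 H
  atom 13: O, bond orders sum to 2 (valence 2) → 0 H
  atom 14: aromatic c, 2 neighbours → 1 H
  atom 15: aromatic c, 2 neighbours → 1 H
  atom 16: aromatic c, 3 neighbours → 0 H
  atom 17: S, bond orders sum to 1 (valence 2) → 1 H
Total hydrogens: 10.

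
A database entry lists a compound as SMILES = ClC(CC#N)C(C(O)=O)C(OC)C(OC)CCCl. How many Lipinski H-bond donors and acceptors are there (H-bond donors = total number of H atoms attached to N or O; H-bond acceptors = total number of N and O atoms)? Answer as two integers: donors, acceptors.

1, 5

Donors: find every N or O and count the H atoms it carries.
  atom 5 (N): bond orders sum to 3 → 0 H
  atom 8 (O): bond orders sum to 1 → 1 H
  atom 9 (O): bond orders sum to 2 → 0 H
  atom 11 (O): bond orders sum to 2 → 0 H
  atom 14 (O): bond orders sum to 2 → 0 H
Lipinski HBD = 1.
Acceptors: N atoms = 1, O atoms = 4 → HBA = 5.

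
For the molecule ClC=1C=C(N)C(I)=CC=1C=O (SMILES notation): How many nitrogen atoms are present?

Scan the SMILES for N atoms (remember two-letter symbols like Cl and Br are single atoms).
Nitrogen count: 1.

1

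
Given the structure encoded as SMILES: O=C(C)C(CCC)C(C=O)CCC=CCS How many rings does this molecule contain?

In SMILES, each pair of matching ring-closure digits denotes one ring-closing bond; the number of such bonds equals the number of independent rings.
Ring-closure bonds here: 0.

0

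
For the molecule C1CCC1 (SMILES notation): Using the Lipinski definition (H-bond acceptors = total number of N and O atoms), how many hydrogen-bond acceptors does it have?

0

N atoms: 0; O atoms: 0.
Lipinski HBA = 0 + 0 = 0.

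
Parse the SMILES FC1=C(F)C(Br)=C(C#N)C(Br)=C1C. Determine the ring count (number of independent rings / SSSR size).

1

In SMILES, each pair of matching ring-closure digits denotes one ring-closing bond; the number of such bonds equals the number of independent rings.
Ring-closure bonds here: 1.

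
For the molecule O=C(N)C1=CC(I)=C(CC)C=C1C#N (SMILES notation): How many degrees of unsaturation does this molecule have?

Molecular formula: C10H9IN2O.
DoU = (2C + 2 + N − H − X) / 2, where X is the halogen count and O/S are ignored.
    = (2·10 + 2 + 2 − 9 − 1) / 2 = 14 / 2 = 7.

7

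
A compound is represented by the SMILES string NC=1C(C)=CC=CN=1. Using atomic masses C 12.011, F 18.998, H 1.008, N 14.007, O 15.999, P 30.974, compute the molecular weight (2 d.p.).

108.14 g/mol

First, the molecular formula is C6H8N2 (counting implicit H from valence).
  C: 6 × 12.011 = 72.066
  H: 8 × 1.008 = 8.064
  N: 2 × 14.007 = 28.014
Sum: 6×12.011 + 8×1.008 + 2×14.007 = 108.144 → 108.14 g/mol.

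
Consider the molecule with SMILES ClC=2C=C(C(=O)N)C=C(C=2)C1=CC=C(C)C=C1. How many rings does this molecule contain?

In SMILES, each pair of matching ring-closure digits denotes one ring-closing bond; the number of such bonds equals the number of independent rings.
Ring-closure bonds here: 2.

2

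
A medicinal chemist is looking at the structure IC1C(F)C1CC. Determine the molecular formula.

C5H8FI

Walk through each heavy atom and fill implicit hydrogens from standard valence (C 4, N 3, O 2, S 2, halogen 1):
  atom 1: I (halogen, monovalent) → 0 H
  atom 2: C, bond orders sum to 3 (valence 4) → 1 H
  atom 3: C, bond orders sum to 3 (valence 4) → 1 H
  atom 4: F (halogen, monovalent) → 0 H
  atom 5: C, bond orders sum to 3 (valence 4) → 1 H
  atom 6: C, bond orders sum to 2 (valence 4) → 2 H
  atom 7: C, bond orders sum to 1 (valence 4) → 3 H
Totals → C:5, H:8, F:1, I:1.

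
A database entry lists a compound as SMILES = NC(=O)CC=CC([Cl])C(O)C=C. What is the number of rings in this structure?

0

In SMILES, each pair of matching ring-closure digits denotes one ring-closing bond; the number of such bonds equals the number of independent rings.
Ring-closure bonds here: 0.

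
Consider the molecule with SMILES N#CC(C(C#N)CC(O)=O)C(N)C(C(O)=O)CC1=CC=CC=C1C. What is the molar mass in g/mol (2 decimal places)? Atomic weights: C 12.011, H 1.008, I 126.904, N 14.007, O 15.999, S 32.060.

329.36 g/mol

First, the molecular formula is C17H19N3O4 (counting implicit H from valence).
  C: 17 × 12.011 = 204.187
  H: 19 × 1.008 = 19.152
  N: 3 × 14.007 = 42.021
  O: 4 × 15.999 = 63.996
Sum: 17×12.011 + 19×1.008 + 3×14.007 + 4×15.999 = 329.356 → 329.36 g/mol.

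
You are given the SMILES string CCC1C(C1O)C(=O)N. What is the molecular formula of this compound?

C6H11NO2

Walk through each heavy atom and fill implicit hydrogens from standard valence (C 4, N 3, O 2, S 2, halogen 1):
  atom 1: C, bond orders sum to 1 (valence 4) → 3 H
  atom 2: C, bond orders sum to 2 (valence 4) → 2 H
  atom 3: C, bond orders sum to 3 (valence 4) → 1 H
  atom 4: C, bond orders sum to 3 (valence 4) → 1 H
  atom 5: C, bond orders sum to 3 (valence 4) → 1 H
  atom 6: O, bond orders sum to 1 (valence 2) → 1 H
  atom 7: C, bond orders sum to 4 (valence 4) → 0 H
  atom 8: O, bond orders sum to 2 (valence 2) → 0 H
  atom 9: N, bond orders sum to 1 (valence 3) → 2 H
Totals → C:6, H:11, N:1, O:2.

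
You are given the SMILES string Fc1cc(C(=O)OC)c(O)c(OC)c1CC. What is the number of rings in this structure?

In SMILES, each pair of matching ring-closure digits denotes one ring-closing bond; the number of such bonds equals the number of independent rings.
Ring-closure bonds here: 1.

1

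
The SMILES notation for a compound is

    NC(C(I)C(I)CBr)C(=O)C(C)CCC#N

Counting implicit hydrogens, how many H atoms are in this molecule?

15

Walk through each heavy atom and fill implicit hydrogens from standard valence (C 4, N 3, O 2, S 2, halogen 1):
  atom 1: N, bond orders sum to 1 (valence 3) → 2 H
  atom 2: C, bond orders sum to 3 (valence 4) → 1 H
  atom 3: C, bond orders sum to 3 (valence 4) → 1 H
  atom 4: I (halogen, monovalent) → 0 H
  atom 5: C, bond orders sum to 3 (valence 4) → 1 H
  atom 6: I (halogen, monovalent) → 0 H
  atom 7: C, bond orders sum to 2 (valence 4) → 2 H
  atom 8: Br (halogen, monovalent) → 0 H
  atom 9: C, bond orders sum to 4 (valence 4) → 0 H
  atom 10: O, bond orders sum to 2 (valence 2) → 0 H
  atom 11: C, bond orders sum to 3 (valence 4) → 1 H
  atom 12: C, bond orders sum to 1 (valence 4) → 3 H
  atom 13: C, bond orders sum to 2 (valence 4) → 2 H
  atom 14: C, bond orders sum to 2 (valence 4) → 2 H
  atom 15: C, bond orders sum to 4 (valence 4) → 0 H
  atom 16: N, bond orders sum to 3 (valence 3) → 0 H
Total hydrogens: 15.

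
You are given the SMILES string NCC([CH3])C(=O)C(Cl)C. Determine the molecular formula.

Walk through each heavy atom and fill implicit hydrogens from standard valence (C 4, N 3, O 2, S 2, halogen 1):
  atom 1: N, bond orders sum to 1 (valence 3) → 2 H
  atom 2: C, bond orders sum to 2 (valence 4) → 2 H
  atom 3: C, bond orders sum to 3 (valence 4) → 1 H
  atom 4: C with explicit H count 3
  atom 5: C, bond orders sum to 4 (valence 4) → 0 H
  atom 6: O, bond orders sum to 2 (valence 2) → 0 H
  atom 7: C, bond orders sum to 3 (valence 4) → 1 H
  atom 8: Cl (halogen, monovalent) → 0 H
  atom 9: C, bond orders sum to 1 (valence 4) → 3 H
Totals → C:6, H:12, Cl:1, N:1, O:1.
In Hill order: C6H12ClNO.

C6H12ClNO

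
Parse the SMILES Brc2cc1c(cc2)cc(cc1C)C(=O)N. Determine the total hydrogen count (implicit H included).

Walk through each heavy atom and fill implicit hydrogens from standard valence (C 4, N 3, O 2, S 2, halogen 1); for lowercase aromatic atoms, an aromatic c carries 1 H when it has two neighbours and 0 H with three, and aromatic n carries 0 H:
  atom 1: Br (halogen, monovalent) → 0 H
  atom 2: aromatic c, 3 neighbours → 0 H
  atom 3: aromatic c, 2 neighbours → 1 H
  atom 4: aromatic c, 3 neighbours → 0 H
  atom 5: aromatic c, 3 neighbours → 0 H
  atom 6: aromatic c, 2 neighbours → 1 H
  atom 7: aromatic c, 2 neighbours → 1 H
  atom 8: aromatic c, 2 neighbours → 1 H
  atom 9: aromatic c, 3 neighbours → 0 H
  atom 10: aromatic c, 2 neighbours → 1 H
  atom 11: aromatic c, 3 neighbours → 0 H
  atom 12: C, bond orders sum to 1 (valence 4) → 3 H
  atom 13: C, bond orders sum to 4 (valence 4) → 0 H
  atom 14: O, bond orders sum to 2 (valence 2) → 0 H
  atom 15: N, bond orders sum to 1 (valence 3) → 2 H
Total hydrogens: 10.

10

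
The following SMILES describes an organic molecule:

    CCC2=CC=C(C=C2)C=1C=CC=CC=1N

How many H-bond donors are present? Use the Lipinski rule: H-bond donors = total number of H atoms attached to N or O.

2

Donors: find every N or O and count the H atoms it carries.
  atom 15 (N): bond orders sum to 1 → 2 H
Lipinski HBD = 2.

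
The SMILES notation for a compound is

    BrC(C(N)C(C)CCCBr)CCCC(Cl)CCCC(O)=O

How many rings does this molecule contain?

0

In SMILES, each pair of matching ring-closure digits denotes one ring-closing bond; the number of such bonds equals the number of independent rings.
Ring-closure bonds here: 0.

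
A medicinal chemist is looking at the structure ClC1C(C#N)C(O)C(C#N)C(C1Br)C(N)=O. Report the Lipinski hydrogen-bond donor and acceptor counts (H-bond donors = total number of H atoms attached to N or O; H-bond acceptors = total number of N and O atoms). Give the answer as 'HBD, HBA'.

Donors: find every N or O and count the H atoms it carries.
  atom 5 (N): bond orders sum to 3 → 0 H
  atom 7 (O): bond orders sum to 1 → 1 H
  atom 10 (N): bond orders sum to 3 → 0 H
  atom 15 (N): bond orders sum to 1 → 2 H
  atom 16 (O): bond orders sum to 2 → 0 H
Lipinski HBD = 3.
Acceptors: N atoms = 3, O atoms = 2 → HBA = 5.

3, 5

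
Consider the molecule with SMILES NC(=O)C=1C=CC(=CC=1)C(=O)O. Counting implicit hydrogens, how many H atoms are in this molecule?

7

Walk through each heavy atom and fill implicit hydrogens from standard valence (C 4, N 3, O 2, S 2, halogen 1):
  atom 1: N, bond orders sum to 1 (valence 3) → 2 H
  atom 2: C, bond orders sum to 4 (valence 4) → 0 H
  atom 3: O, bond orders sum to 2 (valence 2) → 0 H
  atom 4: C, bond orders sum to 4 (valence 4) → 0 H
  atom 5: C, bond orders sum to 3 (valence 4) → 1 H
  atom 6: C, bond orders sum to 3 (valence 4) → 1 H
  atom 7: C, bond orders sum to 4 (valence 4) → 0 H
  atom 8: C, bond orders sum to 3 (valence 4) → 1 H
  atom 9: C, bond orders sum to 3 (valence 4) → 1 H
  atom 10: C, bond orders sum to 4 (valence 4) → 0 H
  atom 11: O, bond orders sum to 2 (valence 2) → 0 H
  atom 12: O, bond orders sum to 1 (valence 2) → 1 H
Total hydrogens: 7.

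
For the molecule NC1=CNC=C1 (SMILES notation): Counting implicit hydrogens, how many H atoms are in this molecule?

6

Walk through each heavy atom and fill implicit hydrogens from standard valence (C 4, N 3, O 2, S 2, halogen 1):
  atom 1: N, bond orders sum to 1 (valence 3) → 2 H
  atom 2: C, bond orders sum to 4 (valence 4) → 0 H
  atom 3: C, bond orders sum to 3 (valence 4) → 1 H
  atom 4: N, bond orders sum to 2 (valence 3) → 1 H
  atom 5: C, bond orders sum to 3 (valence 4) → 1 H
  atom 6: C, bond orders sum to 3 (valence 4) → 1 H
Total hydrogens: 6.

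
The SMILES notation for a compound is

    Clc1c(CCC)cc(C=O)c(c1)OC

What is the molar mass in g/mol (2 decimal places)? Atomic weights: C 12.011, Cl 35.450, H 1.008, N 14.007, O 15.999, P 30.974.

212.67 g/mol

First, the molecular formula is C11H13ClO2 (counting implicit H from valence).
  C: 11 × 12.011 = 132.121
  Cl: 1 × 35.450 = 35.450
  H: 13 × 1.008 = 13.104
  O: 2 × 15.999 = 31.998
Sum: 11×12.011 + 1×35.450 + 13×1.008 + 2×15.999 = 212.673 → 212.67 g/mol.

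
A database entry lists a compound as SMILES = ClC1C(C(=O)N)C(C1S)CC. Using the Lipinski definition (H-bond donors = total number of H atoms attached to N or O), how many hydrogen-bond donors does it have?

2

Donors: find every N or O and count the H atoms it carries.
  atom 5 (O): bond orders sum to 2 → 0 H
  atom 6 (N): bond orders sum to 1 → 2 H
Lipinski HBD = 2.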